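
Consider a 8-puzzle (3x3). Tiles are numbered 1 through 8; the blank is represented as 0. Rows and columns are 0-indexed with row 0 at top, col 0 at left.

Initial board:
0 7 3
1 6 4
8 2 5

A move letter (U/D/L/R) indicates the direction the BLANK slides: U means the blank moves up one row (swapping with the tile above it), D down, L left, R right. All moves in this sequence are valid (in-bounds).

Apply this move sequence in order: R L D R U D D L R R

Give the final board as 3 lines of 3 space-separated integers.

Answer: 1 7 3
6 2 4
8 5 0

Derivation:
After move 1 (R):
7 0 3
1 6 4
8 2 5

After move 2 (L):
0 7 3
1 6 4
8 2 5

After move 3 (D):
1 7 3
0 6 4
8 2 5

After move 4 (R):
1 7 3
6 0 4
8 2 5

After move 5 (U):
1 0 3
6 7 4
8 2 5

After move 6 (D):
1 7 3
6 0 4
8 2 5

After move 7 (D):
1 7 3
6 2 4
8 0 5

After move 8 (L):
1 7 3
6 2 4
0 8 5

After move 9 (R):
1 7 3
6 2 4
8 0 5

After move 10 (R):
1 7 3
6 2 4
8 5 0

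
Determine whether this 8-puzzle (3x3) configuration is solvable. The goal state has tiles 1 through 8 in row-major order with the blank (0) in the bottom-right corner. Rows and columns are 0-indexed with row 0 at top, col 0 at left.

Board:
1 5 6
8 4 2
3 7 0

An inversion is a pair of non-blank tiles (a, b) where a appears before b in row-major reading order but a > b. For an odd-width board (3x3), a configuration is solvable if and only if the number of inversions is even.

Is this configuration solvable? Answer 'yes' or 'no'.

Answer: yes

Derivation:
Inversions (pairs i<j in row-major order where tile[i] > tile[j] > 0): 12
12 is even, so the puzzle is solvable.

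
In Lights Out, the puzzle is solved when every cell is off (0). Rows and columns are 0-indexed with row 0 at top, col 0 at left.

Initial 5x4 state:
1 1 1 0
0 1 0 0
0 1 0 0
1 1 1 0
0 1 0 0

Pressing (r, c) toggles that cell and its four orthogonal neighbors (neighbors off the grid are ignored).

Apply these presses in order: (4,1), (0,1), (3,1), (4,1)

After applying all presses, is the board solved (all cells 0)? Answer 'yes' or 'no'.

After press 1 at (4,1):
1 1 1 0
0 1 0 0
0 1 0 0
1 0 1 0
1 0 1 0

After press 2 at (0,1):
0 0 0 0
0 0 0 0
0 1 0 0
1 0 1 0
1 0 1 0

After press 3 at (3,1):
0 0 0 0
0 0 0 0
0 0 0 0
0 1 0 0
1 1 1 0

After press 4 at (4,1):
0 0 0 0
0 0 0 0
0 0 0 0
0 0 0 0
0 0 0 0

Lights still on: 0

Answer: yes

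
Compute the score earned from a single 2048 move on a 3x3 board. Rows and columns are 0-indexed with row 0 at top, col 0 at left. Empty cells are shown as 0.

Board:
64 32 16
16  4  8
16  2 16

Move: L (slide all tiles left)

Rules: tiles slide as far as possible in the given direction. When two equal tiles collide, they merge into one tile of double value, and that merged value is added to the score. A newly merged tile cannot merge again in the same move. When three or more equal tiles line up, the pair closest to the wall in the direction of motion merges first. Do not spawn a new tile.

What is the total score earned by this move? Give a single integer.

Answer: 0

Derivation:
Slide left:
row 0: [64, 32, 16] -> [64, 32, 16]  score +0 (running 0)
row 1: [16, 4, 8] -> [16, 4, 8]  score +0 (running 0)
row 2: [16, 2, 16] -> [16, 2, 16]  score +0 (running 0)
Board after move:
64 32 16
16  4  8
16  2 16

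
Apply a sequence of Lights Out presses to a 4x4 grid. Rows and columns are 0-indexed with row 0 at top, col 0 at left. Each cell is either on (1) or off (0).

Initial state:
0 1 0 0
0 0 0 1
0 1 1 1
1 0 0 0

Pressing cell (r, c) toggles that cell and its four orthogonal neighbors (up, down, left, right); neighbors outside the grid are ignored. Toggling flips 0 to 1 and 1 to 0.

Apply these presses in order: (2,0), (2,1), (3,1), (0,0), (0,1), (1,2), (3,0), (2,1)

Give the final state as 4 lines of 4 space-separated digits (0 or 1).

Answer: 0 1 0 0
0 0 1 0
0 1 0 1
0 0 1 0

Derivation:
After press 1 at (2,0):
0 1 0 0
1 0 0 1
1 0 1 1
0 0 0 0

After press 2 at (2,1):
0 1 0 0
1 1 0 1
0 1 0 1
0 1 0 0

After press 3 at (3,1):
0 1 0 0
1 1 0 1
0 0 0 1
1 0 1 0

After press 4 at (0,0):
1 0 0 0
0 1 0 1
0 0 0 1
1 0 1 0

After press 5 at (0,1):
0 1 1 0
0 0 0 1
0 0 0 1
1 0 1 0

After press 6 at (1,2):
0 1 0 0
0 1 1 0
0 0 1 1
1 0 1 0

After press 7 at (3,0):
0 1 0 0
0 1 1 0
1 0 1 1
0 1 1 0

After press 8 at (2,1):
0 1 0 0
0 0 1 0
0 1 0 1
0 0 1 0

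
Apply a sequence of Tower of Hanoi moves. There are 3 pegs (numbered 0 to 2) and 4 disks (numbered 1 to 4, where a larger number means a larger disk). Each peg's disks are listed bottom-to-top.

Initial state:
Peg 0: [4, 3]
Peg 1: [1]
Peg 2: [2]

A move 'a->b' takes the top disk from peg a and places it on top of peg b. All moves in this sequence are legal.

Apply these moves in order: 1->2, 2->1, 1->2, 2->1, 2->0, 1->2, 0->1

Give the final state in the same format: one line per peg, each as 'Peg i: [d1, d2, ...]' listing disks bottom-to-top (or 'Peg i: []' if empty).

Answer: Peg 0: [4, 3]
Peg 1: [2]
Peg 2: [1]

Derivation:
After move 1 (1->2):
Peg 0: [4, 3]
Peg 1: []
Peg 2: [2, 1]

After move 2 (2->1):
Peg 0: [4, 3]
Peg 1: [1]
Peg 2: [2]

After move 3 (1->2):
Peg 0: [4, 3]
Peg 1: []
Peg 2: [2, 1]

After move 4 (2->1):
Peg 0: [4, 3]
Peg 1: [1]
Peg 2: [2]

After move 5 (2->0):
Peg 0: [4, 3, 2]
Peg 1: [1]
Peg 2: []

After move 6 (1->2):
Peg 0: [4, 3, 2]
Peg 1: []
Peg 2: [1]

After move 7 (0->1):
Peg 0: [4, 3]
Peg 1: [2]
Peg 2: [1]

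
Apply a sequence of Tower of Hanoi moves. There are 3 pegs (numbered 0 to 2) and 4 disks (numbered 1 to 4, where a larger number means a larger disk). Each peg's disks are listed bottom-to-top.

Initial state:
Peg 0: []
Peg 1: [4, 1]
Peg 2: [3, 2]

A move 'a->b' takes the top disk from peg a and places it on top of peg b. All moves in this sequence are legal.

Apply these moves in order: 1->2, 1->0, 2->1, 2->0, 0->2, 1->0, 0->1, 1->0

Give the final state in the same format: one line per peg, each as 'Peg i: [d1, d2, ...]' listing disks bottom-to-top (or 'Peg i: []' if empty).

Answer: Peg 0: [4, 1]
Peg 1: []
Peg 2: [3, 2]

Derivation:
After move 1 (1->2):
Peg 0: []
Peg 1: [4]
Peg 2: [3, 2, 1]

After move 2 (1->0):
Peg 0: [4]
Peg 1: []
Peg 2: [3, 2, 1]

After move 3 (2->1):
Peg 0: [4]
Peg 1: [1]
Peg 2: [3, 2]

After move 4 (2->0):
Peg 0: [4, 2]
Peg 1: [1]
Peg 2: [3]

After move 5 (0->2):
Peg 0: [4]
Peg 1: [1]
Peg 2: [3, 2]

After move 6 (1->0):
Peg 0: [4, 1]
Peg 1: []
Peg 2: [3, 2]

After move 7 (0->1):
Peg 0: [4]
Peg 1: [1]
Peg 2: [3, 2]

After move 8 (1->0):
Peg 0: [4, 1]
Peg 1: []
Peg 2: [3, 2]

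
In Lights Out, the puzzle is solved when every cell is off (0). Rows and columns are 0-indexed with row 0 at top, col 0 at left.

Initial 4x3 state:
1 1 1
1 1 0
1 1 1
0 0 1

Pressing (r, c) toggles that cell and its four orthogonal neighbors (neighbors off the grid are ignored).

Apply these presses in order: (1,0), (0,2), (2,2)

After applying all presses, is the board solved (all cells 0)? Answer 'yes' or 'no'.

After press 1 at (1,0):
0 1 1
0 0 0
0 1 1
0 0 1

After press 2 at (0,2):
0 0 0
0 0 1
0 1 1
0 0 1

After press 3 at (2,2):
0 0 0
0 0 0
0 0 0
0 0 0

Lights still on: 0

Answer: yes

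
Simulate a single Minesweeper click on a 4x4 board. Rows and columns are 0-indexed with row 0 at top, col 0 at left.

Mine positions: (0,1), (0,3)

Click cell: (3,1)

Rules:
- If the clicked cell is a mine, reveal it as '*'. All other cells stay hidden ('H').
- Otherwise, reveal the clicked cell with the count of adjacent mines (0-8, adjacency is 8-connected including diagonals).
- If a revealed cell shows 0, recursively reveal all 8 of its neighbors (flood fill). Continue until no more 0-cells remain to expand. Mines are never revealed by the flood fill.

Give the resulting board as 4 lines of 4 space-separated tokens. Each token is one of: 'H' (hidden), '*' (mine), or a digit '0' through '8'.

H H H H
1 1 2 1
0 0 0 0
0 0 0 0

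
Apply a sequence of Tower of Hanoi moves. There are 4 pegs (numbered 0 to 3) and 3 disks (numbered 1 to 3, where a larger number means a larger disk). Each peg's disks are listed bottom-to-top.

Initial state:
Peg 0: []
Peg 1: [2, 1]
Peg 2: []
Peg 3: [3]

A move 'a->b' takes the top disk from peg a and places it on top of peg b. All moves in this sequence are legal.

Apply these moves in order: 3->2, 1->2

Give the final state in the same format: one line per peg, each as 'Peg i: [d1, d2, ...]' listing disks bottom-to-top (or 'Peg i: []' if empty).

Answer: Peg 0: []
Peg 1: [2]
Peg 2: [3, 1]
Peg 3: []

Derivation:
After move 1 (3->2):
Peg 0: []
Peg 1: [2, 1]
Peg 2: [3]
Peg 3: []

After move 2 (1->2):
Peg 0: []
Peg 1: [2]
Peg 2: [3, 1]
Peg 3: []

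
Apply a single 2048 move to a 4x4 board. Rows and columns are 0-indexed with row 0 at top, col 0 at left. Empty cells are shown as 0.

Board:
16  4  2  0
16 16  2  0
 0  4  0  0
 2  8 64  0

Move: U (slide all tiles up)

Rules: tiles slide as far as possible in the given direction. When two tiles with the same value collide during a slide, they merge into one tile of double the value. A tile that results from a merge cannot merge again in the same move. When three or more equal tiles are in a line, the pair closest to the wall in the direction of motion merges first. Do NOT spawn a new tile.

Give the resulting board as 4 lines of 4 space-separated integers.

Answer: 32  4  4  0
 2 16 64  0
 0  4  0  0
 0  8  0  0

Derivation:
Slide up:
col 0: [16, 16, 0, 2] -> [32, 2, 0, 0]
col 1: [4, 16, 4, 8] -> [4, 16, 4, 8]
col 2: [2, 2, 0, 64] -> [4, 64, 0, 0]
col 3: [0, 0, 0, 0] -> [0, 0, 0, 0]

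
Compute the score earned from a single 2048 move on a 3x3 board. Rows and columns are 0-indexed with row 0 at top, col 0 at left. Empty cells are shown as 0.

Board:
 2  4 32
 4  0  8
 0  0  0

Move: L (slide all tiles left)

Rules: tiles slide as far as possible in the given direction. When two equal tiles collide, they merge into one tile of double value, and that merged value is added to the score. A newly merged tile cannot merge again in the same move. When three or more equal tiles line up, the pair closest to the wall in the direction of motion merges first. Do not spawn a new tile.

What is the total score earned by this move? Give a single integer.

Slide left:
row 0: [2, 4, 32] -> [2, 4, 32]  score +0 (running 0)
row 1: [4, 0, 8] -> [4, 8, 0]  score +0 (running 0)
row 2: [0, 0, 0] -> [0, 0, 0]  score +0 (running 0)
Board after move:
 2  4 32
 4  8  0
 0  0  0

Answer: 0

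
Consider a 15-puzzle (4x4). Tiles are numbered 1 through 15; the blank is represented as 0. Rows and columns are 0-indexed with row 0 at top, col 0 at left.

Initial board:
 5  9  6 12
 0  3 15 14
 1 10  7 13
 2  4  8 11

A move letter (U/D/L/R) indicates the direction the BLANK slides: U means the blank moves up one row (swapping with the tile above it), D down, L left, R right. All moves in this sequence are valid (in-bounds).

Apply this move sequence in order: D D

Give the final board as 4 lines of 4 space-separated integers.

After move 1 (D):
 5  9  6 12
 1  3 15 14
 0 10  7 13
 2  4  8 11

After move 2 (D):
 5  9  6 12
 1  3 15 14
 2 10  7 13
 0  4  8 11

Answer:  5  9  6 12
 1  3 15 14
 2 10  7 13
 0  4  8 11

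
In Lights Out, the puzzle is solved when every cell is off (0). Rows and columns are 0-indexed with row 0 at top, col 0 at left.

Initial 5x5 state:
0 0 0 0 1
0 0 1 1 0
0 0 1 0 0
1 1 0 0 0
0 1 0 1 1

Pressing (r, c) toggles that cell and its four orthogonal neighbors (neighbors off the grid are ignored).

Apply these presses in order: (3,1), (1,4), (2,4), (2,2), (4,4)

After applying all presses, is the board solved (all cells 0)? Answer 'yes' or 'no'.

Answer: yes

Derivation:
After press 1 at (3,1):
0 0 0 0 1
0 0 1 1 0
0 1 1 0 0
0 0 1 0 0
0 0 0 1 1

After press 2 at (1,4):
0 0 0 0 0
0 0 1 0 1
0 1 1 0 1
0 0 1 0 0
0 0 0 1 1

After press 3 at (2,4):
0 0 0 0 0
0 0 1 0 0
0 1 1 1 0
0 0 1 0 1
0 0 0 1 1

After press 4 at (2,2):
0 0 0 0 0
0 0 0 0 0
0 0 0 0 0
0 0 0 0 1
0 0 0 1 1

After press 5 at (4,4):
0 0 0 0 0
0 0 0 0 0
0 0 0 0 0
0 0 0 0 0
0 0 0 0 0

Lights still on: 0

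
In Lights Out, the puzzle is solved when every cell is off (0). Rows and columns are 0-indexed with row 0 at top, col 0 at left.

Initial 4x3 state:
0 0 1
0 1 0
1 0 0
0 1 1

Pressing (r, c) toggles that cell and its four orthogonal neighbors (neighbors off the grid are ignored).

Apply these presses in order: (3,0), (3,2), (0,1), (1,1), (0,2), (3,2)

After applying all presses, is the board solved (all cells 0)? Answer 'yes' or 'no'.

After press 1 at (3,0):
0 0 1
0 1 0
0 0 0
1 0 1

After press 2 at (3,2):
0 0 1
0 1 0
0 0 1
1 1 0

After press 3 at (0,1):
1 1 0
0 0 0
0 0 1
1 1 0

After press 4 at (1,1):
1 0 0
1 1 1
0 1 1
1 1 0

After press 5 at (0,2):
1 1 1
1 1 0
0 1 1
1 1 0

After press 6 at (3,2):
1 1 1
1 1 0
0 1 0
1 0 1

Lights still on: 8

Answer: no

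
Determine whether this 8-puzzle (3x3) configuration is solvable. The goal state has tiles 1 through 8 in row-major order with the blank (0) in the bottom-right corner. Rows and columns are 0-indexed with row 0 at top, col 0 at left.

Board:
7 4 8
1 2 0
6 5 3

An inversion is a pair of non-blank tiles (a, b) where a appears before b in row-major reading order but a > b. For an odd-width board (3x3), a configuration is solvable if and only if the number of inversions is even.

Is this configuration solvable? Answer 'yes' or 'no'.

Inversions (pairs i<j in row-major order where tile[i] > tile[j] > 0): 17
17 is odd, so the puzzle is not solvable.

Answer: no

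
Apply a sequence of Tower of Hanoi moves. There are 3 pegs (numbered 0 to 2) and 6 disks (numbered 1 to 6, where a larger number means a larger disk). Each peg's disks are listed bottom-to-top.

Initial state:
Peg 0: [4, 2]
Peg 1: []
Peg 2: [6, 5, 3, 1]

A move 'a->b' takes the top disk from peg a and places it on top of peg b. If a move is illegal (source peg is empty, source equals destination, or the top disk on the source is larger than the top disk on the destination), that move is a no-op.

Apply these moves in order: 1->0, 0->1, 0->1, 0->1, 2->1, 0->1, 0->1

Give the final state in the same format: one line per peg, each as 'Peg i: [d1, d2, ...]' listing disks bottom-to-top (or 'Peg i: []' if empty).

Answer: Peg 0: [4]
Peg 1: [2, 1]
Peg 2: [6, 5, 3]

Derivation:
After move 1 (1->0):
Peg 0: [4, 2]
Peg 1: []
Peg 2: [6, 5, 3, 1]

After move 2 (0->1):
Peg 0: [4]
Peg 1: [2]
Peg 2: [6, 5, 3, 1]

After move 3 (0->1):
Peg 0: [4]
Peg 1: [2]
Peg 2: [6, 5, 3, 1]

After move 4 (0->1):
Peg 0: [4]
Peg 1: [2]
Peg 2: [6, 5, 3, 1]

After move 5 (2->1):
Peg 0: [4]
Peg 1: [2, 1]
Peg 2: [6, 5, 3]

After move 6 (0->1):
Peg 0: [4]
Peg 1: [2, 1]
Peg 2: [6, 5, 3]

After move 7 (0->1):
Peg 0: [4]
Peg 1: [2, 1]
Peg 2: [6, 5, 3]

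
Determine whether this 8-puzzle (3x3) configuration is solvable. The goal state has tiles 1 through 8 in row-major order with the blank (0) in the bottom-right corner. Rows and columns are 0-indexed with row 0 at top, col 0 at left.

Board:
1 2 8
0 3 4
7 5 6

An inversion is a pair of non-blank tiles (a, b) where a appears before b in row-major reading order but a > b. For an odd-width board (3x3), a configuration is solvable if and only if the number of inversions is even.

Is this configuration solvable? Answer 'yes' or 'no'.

Inversions (pairs i<j in row-major order where tile[i] > tile[j] > 0): 7
7 is odd, so the puzzle is not solvable.

Answer: no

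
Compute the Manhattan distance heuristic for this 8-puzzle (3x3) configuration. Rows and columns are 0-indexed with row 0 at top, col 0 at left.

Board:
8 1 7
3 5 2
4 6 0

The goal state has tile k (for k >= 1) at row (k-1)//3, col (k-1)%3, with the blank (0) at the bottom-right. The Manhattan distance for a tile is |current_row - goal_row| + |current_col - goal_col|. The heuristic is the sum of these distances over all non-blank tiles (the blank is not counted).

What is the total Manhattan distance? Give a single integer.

Answer: 16

Derivation:
Tile 8: at (0,0), goal (2,1), distance |0-2|+|0-1| = 3
Tile 1: at (0,1), goal (0,0), distance |0-0|+|1-0| = 1
Tile 7: at (0,2), goal (2,0), distance |0-2|+|2-0| = 4
Tile 3: at (1,0), goal (0,2), distance |1-0|+|0-2| = 3
Tile 5: at (1,1), goal (1,1), distance |1-1|+|1-1| = 0
Tile 2: at (1,2), goal (0,1), distance |1-0|+|2-1| = 2
Tile 4: at (2,0), goal (1,0), distance |2-1|+|0-0| = 1
Tile 6: at (2,1), goal (1,2), distance |2-1|+|1-2| = 2
Sum: 3 + 1 + 4 + 3 + 0 + 2 + 1 + 2 = 16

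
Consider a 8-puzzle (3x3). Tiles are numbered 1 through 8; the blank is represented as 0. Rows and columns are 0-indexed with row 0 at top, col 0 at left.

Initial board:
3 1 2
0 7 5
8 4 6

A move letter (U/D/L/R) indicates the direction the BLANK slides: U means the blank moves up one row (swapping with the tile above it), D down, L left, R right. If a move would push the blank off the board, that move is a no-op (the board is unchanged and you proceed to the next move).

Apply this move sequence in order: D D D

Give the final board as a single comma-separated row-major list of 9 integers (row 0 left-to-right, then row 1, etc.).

Answer: 3, 1, 2, 8, 7, 5, 0, 4, 6

Derivation:
After move 1 (D):
3 1 2
8 7 5
0 4 6

After move 2 (D):
3 1 2
8 7 5
0 4 6

After move 3 (D):
3 1 2
8 7 5
0 4 6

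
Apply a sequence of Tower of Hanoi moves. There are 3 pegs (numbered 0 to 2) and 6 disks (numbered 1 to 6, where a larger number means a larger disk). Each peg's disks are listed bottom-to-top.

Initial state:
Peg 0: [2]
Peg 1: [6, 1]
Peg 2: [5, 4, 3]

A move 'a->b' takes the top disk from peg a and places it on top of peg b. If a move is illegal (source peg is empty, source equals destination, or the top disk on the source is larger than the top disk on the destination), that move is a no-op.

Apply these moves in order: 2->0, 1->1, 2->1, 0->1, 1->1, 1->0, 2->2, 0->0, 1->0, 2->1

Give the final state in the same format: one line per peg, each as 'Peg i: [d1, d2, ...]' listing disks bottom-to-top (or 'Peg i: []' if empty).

Answer: Peg 0: [2, 1]
Peg 1: [6, 3]
Peg 2: [5, 4]

Derivation:
After move 1 (2->0):
Peg 0: [2]
Peg 1: [6, 1]
Peg 2: [5, 4, 3]

After move 2 (1->1):
Peg 0: [2]
Peg 1: [6, 1]
Peg 2: [5, 4, 3]

After move 3 (2->1):
Peg 0: [2]
Peg 1: [6, 1]
Peg 2: [5, 4, 3]

After move 4 (0->1):
Peg 0: [2]
Peg 1: [6, 1]
Peg 2: [5, 4, 3]

After move 5 (1->1):
Peg 0: [2]
Peg 1: [6, 1]
Peg 2: [5, 4, 3]

After move 6 (1->0):
Peg 0: [2, 1]
Peg 1: [6]
Peg 2: [5, 4, 3]

After move 7 (2->2):
Peg 0: [2, 1]
Peg 1: [6]
Peg 2: [5, 4, 3]

After move 8 (0->0):
Peg 0: [2, 1]
Peg 1: [6]
Peg 2: [5, 4, 3]

After move 9 (1->0):
Peg 0: [2, 1]
Peg 1: [6]
Peg 2: [5, 4, 3]

After move 10 (2->1):
Peg 0: [2, 1]
Peg 1: [6, 3]
Peg 2: [5, 4]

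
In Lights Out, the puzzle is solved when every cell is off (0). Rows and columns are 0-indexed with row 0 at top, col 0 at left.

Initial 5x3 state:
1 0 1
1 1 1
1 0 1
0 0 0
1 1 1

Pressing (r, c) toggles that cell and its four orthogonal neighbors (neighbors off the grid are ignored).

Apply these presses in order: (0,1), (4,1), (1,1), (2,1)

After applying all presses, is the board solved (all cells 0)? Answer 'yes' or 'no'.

Answer: yes

Derivation:
After press 1 at (0,1):
0 1 0
1 0 1
1 0 1
0 0 0
1 1 1

After press 2 at (4,1):
0 1 0
1 0 1
1 0 1
0 1 0
0 0 0

After press 3 at (1,1):
0 0 0
0 1 0
1 1 1
0 1 0
0 0 0

After press 4 at (2,1):
0 0 0
0 0 0
0 0 0
0 0 0
0 0 0

Lights still on: 0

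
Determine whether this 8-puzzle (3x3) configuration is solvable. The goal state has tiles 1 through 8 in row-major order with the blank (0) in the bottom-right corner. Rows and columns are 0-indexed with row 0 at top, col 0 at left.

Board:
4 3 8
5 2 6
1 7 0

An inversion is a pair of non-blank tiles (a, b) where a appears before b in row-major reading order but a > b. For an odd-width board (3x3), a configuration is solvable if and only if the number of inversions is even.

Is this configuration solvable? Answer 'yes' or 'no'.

Answer: yes

Derivation:
Inversions (pairs i<j in row-major order where tile[i] > tile[j] > 0): 14
14 is even, so the puzzle is solvable.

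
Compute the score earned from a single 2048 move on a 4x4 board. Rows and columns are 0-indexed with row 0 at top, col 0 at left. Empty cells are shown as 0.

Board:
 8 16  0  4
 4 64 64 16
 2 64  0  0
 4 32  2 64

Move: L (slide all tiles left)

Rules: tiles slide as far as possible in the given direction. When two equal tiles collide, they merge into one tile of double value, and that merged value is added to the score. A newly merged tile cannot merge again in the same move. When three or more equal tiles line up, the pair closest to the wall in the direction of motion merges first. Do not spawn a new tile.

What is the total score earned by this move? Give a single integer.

Answer: 128

Derivation:
Slide left:
row 0: [8, 16, 0, 4] -> [8, 16, 4, 0]  score +0 (running 0)
row 1: [4, 64, 64, 16] -> [4, 128, 16, 0]  score +128 (running 128)
row 2: [2, 64, 0, 0] -> [2, 64, 0, 0]  score +0 (running 128)
row 3: [4, 32, 2, 64] -> [4, 32, 2, 64]  score +0 (running 128)
Board after move:
  8  16   4   0
  4 128  16   0
  2  64   0   0
  4  32   2  64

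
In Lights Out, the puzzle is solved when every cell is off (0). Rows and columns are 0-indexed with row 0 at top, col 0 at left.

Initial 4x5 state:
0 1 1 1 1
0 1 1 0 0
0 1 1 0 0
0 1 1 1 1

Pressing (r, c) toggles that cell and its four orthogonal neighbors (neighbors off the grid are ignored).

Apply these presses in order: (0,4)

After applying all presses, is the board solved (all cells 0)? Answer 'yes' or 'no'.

Answer: no

Derivation:
After press 1 at (0,4):
0 1 1 0 0
0 1 1 0 1
0 1 1 0 0
0 1 1 1 1

Lights still on: 11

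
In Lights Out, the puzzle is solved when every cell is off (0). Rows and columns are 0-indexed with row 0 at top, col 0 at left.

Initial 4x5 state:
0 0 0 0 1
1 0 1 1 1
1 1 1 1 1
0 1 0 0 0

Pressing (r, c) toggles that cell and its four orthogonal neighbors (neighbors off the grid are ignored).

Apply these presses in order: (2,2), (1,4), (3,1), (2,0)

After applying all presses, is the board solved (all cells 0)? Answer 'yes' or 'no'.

After press 1 at (2,2):
0 0 0 0 1
1 0 0 1 1
1 0 0 0 1
0 1 1 0 0

After press 2 at (1,4):
0 0 0 0 0
1 0 0 0 0
1 0 0 0 0
0 1 1 0 0

After press 3 at (3,1):
0 0 0 0 0
1 0 0 0 0
1 1 0 0 0
1 0 0 0 0

After press 4 at (2,0):
0 0 0 0 0
0 0 0 0 0
0 0 0 0 0
0 0 0 0 0

Lights still on: 0

Answer: yes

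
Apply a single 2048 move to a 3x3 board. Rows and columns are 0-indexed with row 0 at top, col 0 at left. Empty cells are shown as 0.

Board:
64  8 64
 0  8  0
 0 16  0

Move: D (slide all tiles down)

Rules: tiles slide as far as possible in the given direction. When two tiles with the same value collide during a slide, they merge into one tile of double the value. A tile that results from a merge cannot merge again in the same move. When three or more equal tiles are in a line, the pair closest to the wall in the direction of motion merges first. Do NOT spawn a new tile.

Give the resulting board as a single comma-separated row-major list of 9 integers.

Slide down:
col 0: [64, 0, 0] -> [0, 0, 64]
col 1: [8, 8, 16] -> [0, 16, 16]
col 2: [64, 0, 0] -> [0, 0, 64]

Answer: 0, 0, 0, 0, 16, 0, 64, 16, 64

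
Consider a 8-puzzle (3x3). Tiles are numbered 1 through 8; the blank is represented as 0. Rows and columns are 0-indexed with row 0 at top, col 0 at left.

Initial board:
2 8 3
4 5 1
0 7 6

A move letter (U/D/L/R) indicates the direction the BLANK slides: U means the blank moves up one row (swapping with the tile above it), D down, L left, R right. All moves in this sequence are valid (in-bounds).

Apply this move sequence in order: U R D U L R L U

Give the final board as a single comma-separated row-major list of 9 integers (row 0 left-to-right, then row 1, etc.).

Answer: 0, 8, 3, 2, 5, 1, 4, 7, 6

Derivation:
After move 1 (U):
2 8 3
0 5 1
4 7 6

After move 2 (R):
2 8 3
5 0 1
4 7 6

After move 3 (D):
2 8 3
5 7 1
4 0 6

After move 4 (U):
2 8 3
5 0 1
4 7 6

After move 5 (L):
2 8 3
0 5 1
4 7 6

After move 6 (R):
2 8 3
5 0 1
4 7 6

After move 7 (L):
2 8 3
0 5 1
4 7 6

After move 8 (U):
0 8 3
2 5 1
4 7 6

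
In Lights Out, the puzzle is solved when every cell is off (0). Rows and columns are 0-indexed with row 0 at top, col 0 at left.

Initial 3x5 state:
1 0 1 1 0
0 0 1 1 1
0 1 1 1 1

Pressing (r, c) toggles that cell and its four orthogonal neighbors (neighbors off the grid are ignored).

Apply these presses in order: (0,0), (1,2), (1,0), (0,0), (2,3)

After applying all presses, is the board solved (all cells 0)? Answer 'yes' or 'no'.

After press 1 at (0,0):
0 1 1 1 0
1 0 1 1 1
0 1 1 1 1

After press 2 at (1,2):
0 1 0 1 0
1 1 0 0 1
0 1 0 1 1

After press 3 at (1,0):
1 1 0 1 0
0 0 0 0 1
1 1 0 1 1

After press 4 at (0,0):
0 0 0 1 0
1 0 0 0 1
1 1 0 1 1

After press 5 at (2,3):
0 0 0 1 0
1 0 0 1 1
1 1 1 0 0

Lights still on: 7

Answer: no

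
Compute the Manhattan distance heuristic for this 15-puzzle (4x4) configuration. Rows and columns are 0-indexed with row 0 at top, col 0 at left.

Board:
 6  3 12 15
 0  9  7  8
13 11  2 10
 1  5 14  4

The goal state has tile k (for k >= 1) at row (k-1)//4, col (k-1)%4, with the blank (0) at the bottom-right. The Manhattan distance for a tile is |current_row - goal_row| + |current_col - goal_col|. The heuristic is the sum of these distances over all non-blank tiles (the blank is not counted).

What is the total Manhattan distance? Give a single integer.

Answer: 29

Derivation:
Tile 6: (0,0)->(1,1) = 2
Tile 3: (0,1)->(0,2) = 1
Tile 12: (0,2)->(2,3) = 3
Tile 15: (0,3)->(3,2) = 4
Tile 9: (1,1)->(2,0) = 2
Tile 7: (1,2)->(1,2) = 0
Tile 8: (1,3)->(1,3) = 0
Tile 13: (2,0)->(3,0) = 1
Tile 11: (2,1)->(2,2) = 1
Tile 2: (2,2)->(0,1) = 3
Tile 10: (2,3)->(2,1) = 2
Tile 1: (3,0)->(0,0) = 3
Tile 5: (3,1)->(1,0) = 3
Tile 14: (3,2)->(3,1) = 1
Tile 4: (3,3)->(0,3) = 3
Sum: 2 + 1 + 3 + 4 + 2 + 0 + 0 + 1 + 1 + 3 + 2 + 3 + 3 + 1 + 3 = 29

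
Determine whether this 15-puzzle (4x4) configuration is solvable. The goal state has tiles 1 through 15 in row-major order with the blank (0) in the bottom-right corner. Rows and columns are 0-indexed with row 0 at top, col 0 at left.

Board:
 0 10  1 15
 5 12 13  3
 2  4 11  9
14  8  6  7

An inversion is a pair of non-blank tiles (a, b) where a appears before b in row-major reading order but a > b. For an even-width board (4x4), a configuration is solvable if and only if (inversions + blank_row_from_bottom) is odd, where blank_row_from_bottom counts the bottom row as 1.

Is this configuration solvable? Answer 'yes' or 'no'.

Answer: yes

Derivation:
Inversions: 53
Blank is in row 0 (0-indexed from top), which is row 4 counting from the bottom (bottom = 1).
53 + 4 = 57, which is odd, so the puzzle is solvable.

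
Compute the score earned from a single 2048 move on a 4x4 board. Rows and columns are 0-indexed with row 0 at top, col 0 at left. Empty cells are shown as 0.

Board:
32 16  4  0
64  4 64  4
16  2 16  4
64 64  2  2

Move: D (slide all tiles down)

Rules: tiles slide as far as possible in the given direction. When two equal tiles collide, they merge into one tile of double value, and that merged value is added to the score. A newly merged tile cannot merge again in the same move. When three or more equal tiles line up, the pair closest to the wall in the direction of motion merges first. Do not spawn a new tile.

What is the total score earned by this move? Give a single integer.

Answer: 8

Derivation:
Slide down:
col 0: [32, 64, 16, 64] -> [32, 64, 16, 64]  score +0 (running 0)
col 1: [16, 4, 2, 64] -> [16, 4, 2, 64]  score +0 (running 0)
col 2: [4, 64, 16, 2] -> [4, 64, 16, 2]  score +0 (running 0)
col 3: [0, 4, 4, 2] -> [0, 0, 8, 2]  score +8 (running 8)
Board after move:
32 16  4  0
64  4 64  0
16  2 16  8
64 64  2  2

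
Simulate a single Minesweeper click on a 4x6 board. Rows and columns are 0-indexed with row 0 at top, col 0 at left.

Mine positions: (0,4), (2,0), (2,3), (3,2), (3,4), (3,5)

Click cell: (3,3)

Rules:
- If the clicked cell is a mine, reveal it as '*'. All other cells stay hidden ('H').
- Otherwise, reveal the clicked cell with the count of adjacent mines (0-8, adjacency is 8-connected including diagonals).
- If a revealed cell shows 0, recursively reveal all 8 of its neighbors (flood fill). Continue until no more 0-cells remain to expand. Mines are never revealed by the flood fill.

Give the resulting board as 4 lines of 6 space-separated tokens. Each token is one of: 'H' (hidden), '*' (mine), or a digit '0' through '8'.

H H H H H H
H H H H H H
H H H H H H
H H H 3 H H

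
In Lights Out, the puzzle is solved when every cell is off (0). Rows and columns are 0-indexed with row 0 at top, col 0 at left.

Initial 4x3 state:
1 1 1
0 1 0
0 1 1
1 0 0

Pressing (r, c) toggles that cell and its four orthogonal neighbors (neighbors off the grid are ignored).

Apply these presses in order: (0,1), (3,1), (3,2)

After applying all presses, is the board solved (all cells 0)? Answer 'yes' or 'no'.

Answer: yes

Derivation:
After press 1 at (0,1):
0 0 0
0 0 0
0 1 1
1 0 0

After press 2 at (3,1):
0 0 0
0 0 0
0 0 1
0 1 1

After press 3 at (3,2):
0 0 0
0 0 0
0 0 0
0 0 0

Lights still on: 0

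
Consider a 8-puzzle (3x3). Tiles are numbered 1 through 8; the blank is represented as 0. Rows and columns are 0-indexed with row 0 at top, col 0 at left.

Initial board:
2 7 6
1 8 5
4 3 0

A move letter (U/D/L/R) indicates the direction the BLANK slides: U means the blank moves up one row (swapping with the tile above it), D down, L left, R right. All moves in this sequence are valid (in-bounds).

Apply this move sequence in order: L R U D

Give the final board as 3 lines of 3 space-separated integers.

After move 1 (L):
2 7 6
1 8 5
4 0 3

After move 2 (R):
2 7 6
1 8 5
4 3 0

After move 3 (U):
2 7 6
1 8 0
4 3 5

After move 4 (D):
2 7 6
1 8 5
4 3 0

Answer: 2 7 6
1 8 5
4 3 0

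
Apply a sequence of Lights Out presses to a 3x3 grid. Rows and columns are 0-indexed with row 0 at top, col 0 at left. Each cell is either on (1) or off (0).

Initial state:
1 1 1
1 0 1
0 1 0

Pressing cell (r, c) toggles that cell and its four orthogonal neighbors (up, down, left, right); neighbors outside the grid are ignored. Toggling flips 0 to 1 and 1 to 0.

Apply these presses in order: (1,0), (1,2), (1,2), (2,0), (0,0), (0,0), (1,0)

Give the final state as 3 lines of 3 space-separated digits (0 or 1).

Answer: 1 1 1
0 0 1
1 0 0

Derivation:
After press 1 at (1,0):
0 1 1
0 1 1
1 1 0

After press 2 at (1,2):
0 1 0
0 0 0
1 1 1

After press 3 at (1,2):
0 1 1
0 1 1
1 1 0

After press 4 at (2,0):
0 1 1
1 1 1
0 0 0

After press 5 at (0,0):
1 0 1
0 1 1
0 0 0

After press 6 at (0,0):
0 1 1
1 1 1
0 0 0

After press 7 at (1,0):
1 1 1
0 0 1
1 0 0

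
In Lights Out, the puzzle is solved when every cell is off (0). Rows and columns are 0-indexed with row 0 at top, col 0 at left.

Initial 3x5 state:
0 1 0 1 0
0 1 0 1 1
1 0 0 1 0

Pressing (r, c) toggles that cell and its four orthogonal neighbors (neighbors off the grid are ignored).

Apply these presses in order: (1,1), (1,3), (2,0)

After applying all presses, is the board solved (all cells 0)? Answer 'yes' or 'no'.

After press 1 at (1,1):
0 0 0 1 0
1 0 1 1 1
1 1 0 1 0

After press 2 at (1,3):
0 0 0 0 0
1 0 0 0 0
1 1 0 0 0

After press 3 at (2,0):
0 0 0 0 0
0 0 0 0 0
0 0 0 0 0

Lights still on: 0

Answer: yes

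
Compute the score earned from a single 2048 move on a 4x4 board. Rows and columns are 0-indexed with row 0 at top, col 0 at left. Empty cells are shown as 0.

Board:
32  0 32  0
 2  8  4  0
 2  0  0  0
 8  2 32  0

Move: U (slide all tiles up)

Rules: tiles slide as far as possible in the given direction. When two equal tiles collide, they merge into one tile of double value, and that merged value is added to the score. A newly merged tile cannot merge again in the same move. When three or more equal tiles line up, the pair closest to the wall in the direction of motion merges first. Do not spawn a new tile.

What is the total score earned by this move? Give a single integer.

Answer: 4

Derivation:
Slide up:
col 0: [32, 2, 2, 8] -> [32, 4, 8, 0]  score +4 (running 4)
col 1: [0, 8, 0, 2] -> [8, 2, 0, 0]  score +0 (running 4)
col 2: [32, 4, 0, 32] -> [32, 4, 32, 0]  score +0 (running 4)
col 3: [0, 0, 0, 0] -> [0, 0, 0, 0]  score +0 (running 4)
Board after move:
32  8 32  0
 4  2  4  0
 8  0 32  0
 0  0  0  0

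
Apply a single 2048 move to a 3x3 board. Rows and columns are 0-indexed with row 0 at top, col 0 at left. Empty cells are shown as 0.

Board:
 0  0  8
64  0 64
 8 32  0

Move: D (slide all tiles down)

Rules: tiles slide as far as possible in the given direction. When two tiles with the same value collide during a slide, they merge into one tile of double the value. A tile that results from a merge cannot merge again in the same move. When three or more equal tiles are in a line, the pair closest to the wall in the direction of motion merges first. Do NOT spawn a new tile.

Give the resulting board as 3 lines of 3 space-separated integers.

Answer:  0  0  0
64  0  8
 8 32 64

Derivation:
Slide down:
col 0: [0, 64, 8] -> [0, 64, 8]
col 1: [0, 0, 32] -> [0, 0, 32]
col 2: [8, 64, 0] -> [0, 8, 64]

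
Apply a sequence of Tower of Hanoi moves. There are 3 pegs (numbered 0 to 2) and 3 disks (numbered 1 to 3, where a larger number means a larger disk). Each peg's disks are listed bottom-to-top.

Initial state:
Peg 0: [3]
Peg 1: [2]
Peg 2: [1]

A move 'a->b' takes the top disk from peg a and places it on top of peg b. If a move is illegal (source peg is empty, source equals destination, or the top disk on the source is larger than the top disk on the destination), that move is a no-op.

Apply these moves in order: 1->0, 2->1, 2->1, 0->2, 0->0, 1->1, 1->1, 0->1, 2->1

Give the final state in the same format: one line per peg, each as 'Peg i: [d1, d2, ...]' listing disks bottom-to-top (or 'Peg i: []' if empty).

After move 1 (1->0):
Peg 0: [3, 2]
Peg 1: []
Peg 2: [1]

After move 2 (2->1):
Peg 0: [3, 2]
Peg 1: [1]
Peg 2: []

After move 3 (2->1):
Peg 0: [3, 2]
Peg 1: [1]
Peg 2: []

After move 4 (0->2):
Peg 0: [3]
Peg 1: [1]
Peg 2: [2]

After move 5 (0->0):
Peg 0: [3]
Peg 1: [1]
Peg 2: [2]

After move 6 (1->1):
Peg 0: [3]
Peg 1: [1]
Peg 2: [2]

After move 7 (1->1):
Peg 0: [3]
Peg 1: [1]
Peg 2: [2]

After move 8 (0->1):
Peg 0: [3]
Peg 1: [1]
Peg 2: [2]

After move 9 (2->1):
Peg 0: [3]
Peg 1: [1]
Peg 2: [2]

Answer: Peg 0: [3]
Peg 1: [1]
Peg 2: [2]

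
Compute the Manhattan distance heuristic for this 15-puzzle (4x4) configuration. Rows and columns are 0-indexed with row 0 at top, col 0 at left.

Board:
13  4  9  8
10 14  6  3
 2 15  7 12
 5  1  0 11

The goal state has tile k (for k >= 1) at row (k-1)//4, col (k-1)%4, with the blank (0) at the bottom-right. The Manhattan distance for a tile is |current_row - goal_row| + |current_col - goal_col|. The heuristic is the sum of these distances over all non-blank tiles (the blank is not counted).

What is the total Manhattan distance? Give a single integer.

Answer: 31

Derivation:
Tile 13: at (0,0), goal (3,0), distance |0-3|+|0-0| = 3
Tile 4: at (0,1), goal (0,3), distance |0-0|+|1-3| = 2
Tile 9: at (0,2), goal (2,0), distance |0-2|+|2-0| = 4
Tile 8: at (0,3), goal (1,3), distance |0-1|+|3-3| = 1
Tile 10: at (1,0), goal (2,1), distance |1-2|+|0-1| = 2
Tile 14: at (1,1), goal (3,1), distance |1-3|+|1-1| = 2
Tile 6: at (1,2), goal (1,1), distance |1-1|+|2-1| = 1
Tile 3: at (1,3), goal (0,2), distance |1-0|+|3-2| = 2
Tile 2: at (2,0), goal (0,1), distance |2-0|+|0-1| = 3
Tile 15: at (2,1), goal (3,2), distance |2-3|+|1-2| = 2
Tile 7: at (2,2), goal (1,2), distance |2-1|+|2-2| = 1
Tile 12: at (2,3), goal (2,3), distance |2-2|+|3-3| = 0
Tile 5: at (3,0), goal (1,0), distance |3-1|+|0-0| = 2
Tile 1: at (3,1), goal (0,0), distance |3-0|+|1-0| = 4
Tile 11: at (3,3), goal (2,2), distance |3-2|+|3-2| = 2
Sum: 3 + 2 + 4 + 1 + 2 + 2 + 1 + 2 + 3 + 2 + 1 + 0 + 2 + 4 + 2 = 31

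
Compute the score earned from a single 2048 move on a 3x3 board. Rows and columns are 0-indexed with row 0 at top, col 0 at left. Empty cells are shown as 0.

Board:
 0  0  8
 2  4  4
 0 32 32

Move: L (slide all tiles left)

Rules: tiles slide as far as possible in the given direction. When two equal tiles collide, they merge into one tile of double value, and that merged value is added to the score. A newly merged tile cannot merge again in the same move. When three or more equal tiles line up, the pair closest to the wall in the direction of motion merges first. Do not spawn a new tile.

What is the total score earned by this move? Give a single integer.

Answer: 72

Derivation:
Slide left:
row 0: [0, 0, 8] -> [8, 0, 0]  score +0 (running 0)
row 1: [2, 4, 4] -> [2, 8, 0]  score +8 (running 8)
row 2: [0, 32, 32] -> [64, 0, 0]  score +64 (running 72)
Board after move:
 8  0  0
 2  8  0
64  0  0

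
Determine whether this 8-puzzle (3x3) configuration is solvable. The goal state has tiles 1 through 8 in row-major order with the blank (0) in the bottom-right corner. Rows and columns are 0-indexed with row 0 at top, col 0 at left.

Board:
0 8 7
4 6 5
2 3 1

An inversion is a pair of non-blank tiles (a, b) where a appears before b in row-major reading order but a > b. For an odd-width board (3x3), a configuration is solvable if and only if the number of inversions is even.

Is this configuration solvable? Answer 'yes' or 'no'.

Inversions (pairs i<j in row-major order where tile[i] > tile[j] > 0): 25
25 is odd, so the puzzle is not solvable.

Answer: no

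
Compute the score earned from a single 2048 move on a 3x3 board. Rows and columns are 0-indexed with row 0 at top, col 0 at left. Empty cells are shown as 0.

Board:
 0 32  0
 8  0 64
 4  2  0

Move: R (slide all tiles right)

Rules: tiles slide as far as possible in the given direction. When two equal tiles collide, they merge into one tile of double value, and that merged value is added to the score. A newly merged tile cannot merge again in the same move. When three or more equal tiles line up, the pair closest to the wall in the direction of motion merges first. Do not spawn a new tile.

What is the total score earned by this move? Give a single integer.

Answer: 0

Derivation:
Slide right:
row 0: [0, 32, 0] -> [0, 0, 32]  score +0 (running 0)
row 1: [8, 0, 64] -> [0, 8, 64]  score +0 (running 0)
row 2: [4, 2, 0] -> [0, 4, 2]  score +0 (running 0)
Board after move:
 0  0 32
 0  8 64
 0  4  2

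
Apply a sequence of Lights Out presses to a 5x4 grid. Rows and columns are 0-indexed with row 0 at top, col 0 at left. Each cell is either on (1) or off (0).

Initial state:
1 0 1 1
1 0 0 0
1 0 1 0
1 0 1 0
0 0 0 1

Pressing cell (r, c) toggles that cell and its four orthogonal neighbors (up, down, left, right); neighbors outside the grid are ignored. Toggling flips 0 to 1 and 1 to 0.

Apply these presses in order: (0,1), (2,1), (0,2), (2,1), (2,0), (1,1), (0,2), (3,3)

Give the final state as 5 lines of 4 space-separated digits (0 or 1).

After press 1 at (0,1):
0 1 0 1
1 1 0 0
1 0 1 0
1 0 1 0
0 0 0 1

After press 2 at (2,1):
0 1 0 1
1 0 0 0
0 1 0 0
1 1 1 0
0 0 0 1

After press 3 at (0,2):
0 0 1 0
1 0 1 0
0 1 0 0
1 1 1 0
0 0 0 1

After press 4 at (2,1):
0 0 1 0
1 1 1 0
1 0 1 0
1 0 1 0
0 0 0 1

After press 5 at (2,0):
0 0 1 0
0 1 1 0
0 1 1 0
0 0 1 0
0 0 0 1

After press 6 at (1,1):
0 1 1 0
1 0 0 0
0 0 1 0
0 0 1 0
0 0 0 1

After press 7 at (0,2):
0 0 0 1
1 0 1 0
0 0 1 0
0 0 1 0
0 0 0 1

After press 8 at (3,3):
0 0 0 1
1 0 1 0
0 0 1 1
0 0 0 1
0 0 0 0

Answer: 0 0 0 1
1 0 1 0
0 0 1 1
0 0 0 1
0 0 0 0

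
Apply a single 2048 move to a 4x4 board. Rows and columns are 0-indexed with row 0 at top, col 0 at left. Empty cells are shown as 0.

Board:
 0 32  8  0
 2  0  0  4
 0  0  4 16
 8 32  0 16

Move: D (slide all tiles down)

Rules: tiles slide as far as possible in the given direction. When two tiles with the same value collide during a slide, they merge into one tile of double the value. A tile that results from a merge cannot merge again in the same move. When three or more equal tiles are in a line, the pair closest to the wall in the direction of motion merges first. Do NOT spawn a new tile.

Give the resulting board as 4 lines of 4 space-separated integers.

Answer:  0  0  0  0
 0  0  0  0
 2  0  8  4
 8 64  4 32

Derivation:
Slide down:
col 0: [0, 2, 0, 8] -> [0, 0, 2, 8]
col 1: [32, 0, 0, 32] -> [0, 0, 0, 64]
col 2: [8, 0, 4, 0] -> [0, 0, 8, 4]
col 3: [0, 4, 16, 16] -> [0, 0, 4, 32]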